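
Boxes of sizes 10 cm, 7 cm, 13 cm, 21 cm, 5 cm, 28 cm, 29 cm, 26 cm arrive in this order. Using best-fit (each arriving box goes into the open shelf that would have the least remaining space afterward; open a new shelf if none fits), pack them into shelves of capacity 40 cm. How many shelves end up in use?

  10 → shelf 1 (new)  [load 10/40]
  7 → shelf 1  [load 17/40]
  13 → shelf 1  [load 30/40]
  21 → shelf 2 (new)  [load 21/40]
  5 → shelf 1  [load 35/40]
  28 → shelf 3 (new)  [load 28/40]
  29 → shelf 4 (new)  [load 29/40]
  26 → shelf 5 (new)  [load 26/40]
5 shelves opened.

5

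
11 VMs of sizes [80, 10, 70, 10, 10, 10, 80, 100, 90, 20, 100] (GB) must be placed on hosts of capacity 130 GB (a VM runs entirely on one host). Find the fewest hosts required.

Total = 100 + 100 + 90 + 80 + 80 + 70 + 20 + 10 + 10 + 10 + 10 = 580 GB.
Lower bound: ⌈580/130⌉ = 5 hosts.
Also, 6 VMs each exceed 65 GB, and no two of those can share a host, so at least 6 hosts are needed.
A packing using 6 hosts:
  host 1: 100 + 20 + 10 = 130
  host 2: 100 + 10 + 10 + 10 = 130
  host 3: 90 = 90
  host 4: 80 = 80
  host 5: 80 = 80
  host 6: 70 = 70
This matches the lower bound, so 6 is optimal.

6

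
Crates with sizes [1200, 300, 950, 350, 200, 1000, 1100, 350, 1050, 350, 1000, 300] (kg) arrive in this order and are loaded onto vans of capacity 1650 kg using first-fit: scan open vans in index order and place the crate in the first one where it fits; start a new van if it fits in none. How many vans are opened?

6

  1200 → van 1 (new)  [load 1200/1650]
  300 → van 1  [load 1500/1650]
  950 → van 2 (new)  [load 950/1650]
  350 → van 2  [load 1300/1650]
  200 → van 2  [load 1500/1650]
  1000 → van 3 (new)  [load 1000/1650]
  1100 → van 4 (new)  [load 1100/1650]
  350 → van 3  [load 1350/1650]
  1050 → van 5 (new)  [load 1050/1650]
  350 → van 4  [load 1450/1650]
  1000 → van 6 (new)  [load 1000/1650]
  300 → van 3  [load 1650/1650]
6 vans opened.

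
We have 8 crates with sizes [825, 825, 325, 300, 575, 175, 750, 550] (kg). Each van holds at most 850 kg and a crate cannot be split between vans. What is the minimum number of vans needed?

6

Total = 825 + 825 + 750 + 575 + 550 + 325 + 300 + 175 = 4325 kg.
Lower bound: ⌈4325/850⌉ = 6 vans.
A packing using 6 vans:
  van 1: 825 = 825
  van 2: 825 = 825
  van 3: 750 = 750
  van 4: 575 + 175 = 750
  van 5: 550 + 300 = 850
  van 6: 325 = 325
This matches the lower bound, so 6 is optimal.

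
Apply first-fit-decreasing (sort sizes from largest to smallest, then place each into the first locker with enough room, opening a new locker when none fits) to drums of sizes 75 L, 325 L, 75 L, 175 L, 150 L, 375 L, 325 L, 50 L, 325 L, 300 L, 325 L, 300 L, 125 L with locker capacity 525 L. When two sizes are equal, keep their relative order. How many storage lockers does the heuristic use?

Sorted descending: 375, 325, 325, 325, 325, 300, 300, 175, 150, 125, 75, 75, 50.
  375 → locker 1 (new)  [load 375/525]
  325 → locker 2 (new)  [load 325/525]
  325 → locker 3 (new)  [load 325/525]
  325 → locker 4 (new)  [load 325/525]
  325 → locker 5 (new)  [load 325/525]
  300 → locker 6 (new)  [load 300/525]
  300 → locker 7 (new)  [load 300/525]
  175 → locker 2  [load 500/525]
  150 → locker 1  [load 525/525]
  125 → locker 3  [load 450/525]
  75 → locker 3  [load 525/525]
  75 → locker 4  [load 400/525]
  50 → locker 4  [load 450/525]
7 storage lockers opened.

7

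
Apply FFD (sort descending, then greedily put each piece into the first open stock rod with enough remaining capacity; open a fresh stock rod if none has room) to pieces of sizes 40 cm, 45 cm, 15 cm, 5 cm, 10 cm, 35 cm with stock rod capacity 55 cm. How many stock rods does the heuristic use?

3

Sorted descending: 45, 40, 35, 15, 10, 5.
  45 → stock rod 1 (new)  [load 45/55]
  40 → stock rod 2 (new)  [load 40/55]
  35 → stock rod 3 (new)  [load 35/55]
  15 → stock rod 2  [load 55/55]
  10 → stock rod 1  [load 55/55]
  5 → stock rod 3  [load 40/55]
3 stock rods opened.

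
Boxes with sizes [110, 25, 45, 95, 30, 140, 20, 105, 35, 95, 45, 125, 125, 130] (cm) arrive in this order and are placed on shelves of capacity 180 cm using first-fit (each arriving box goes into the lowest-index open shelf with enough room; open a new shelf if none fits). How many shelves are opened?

8

  110 → shelf 1 (new)  [load 110/180]
  25 → shelf 1  [load 135/180]
  45 → shelf 1  [load 180/180]
  95 → shelf 2 (new)  [load 95/180]
  30 → shelf 2  [load 125/180]
  140 → shelf 3 (new)  [load 140/180]
  20 → shelf 2  [load 145/180]
  105 → shelf 4 (new)  [load 105/180]
  35 → shelf 2  [load 180/180]
  95 → shelf 5 (new)  [load 95/180]
  45 → shelf 4  [load 150/180]
  125 → shelf 6 (new)  [load 125/180]
  125 → shelf 7 (new)  [load 125/180]
  130 → shelf 8 (new)  [load 130/180]
8 shelves opened.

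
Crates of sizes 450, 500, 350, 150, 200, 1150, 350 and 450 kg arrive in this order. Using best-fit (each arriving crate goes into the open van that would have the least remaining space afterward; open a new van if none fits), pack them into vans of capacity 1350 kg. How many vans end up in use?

3

  450 → van 1 (new)  [load 450/1350]
  500 → van 1  [load 950/1350]
  350 → van 1  [load 1300/1350]
  150 → van 2 (new)  [load 150/1350]
  200 → van 2  [load 350/1350]
  1150 → van 3 (new)  [load 1150/1350]
  350 → van 2  [load 700/1350]
  450 → van 2  [load 1150/1350]
3 vans opened.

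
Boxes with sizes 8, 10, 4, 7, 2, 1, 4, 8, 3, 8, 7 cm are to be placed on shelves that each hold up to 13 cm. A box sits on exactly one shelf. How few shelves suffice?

Total = 10 + 8 + 8 + 8 + 7 + 7 + 4 + 4 + 3 + 2 + 1 = 62 cm.
Lower bound: ⌈62/13⌉ = 5 shelves.
Also, 6 boxes each exceed 13/2 cm, and no two of those can share a shelf, so at least 6 shelves are needed.
A packing using 6 shelves:
  shelf 1: 10 + 3 = 13
  shelf 2: 8 + 4 + 1 = 13
  shelf 3: 8 + 4 = 12
  shelf 4: 8 + 2 = 10
  shelf 5: 7 = 7
  shelf 6: 7 = 7
This matches the lower bound, so 6 is optimal.

6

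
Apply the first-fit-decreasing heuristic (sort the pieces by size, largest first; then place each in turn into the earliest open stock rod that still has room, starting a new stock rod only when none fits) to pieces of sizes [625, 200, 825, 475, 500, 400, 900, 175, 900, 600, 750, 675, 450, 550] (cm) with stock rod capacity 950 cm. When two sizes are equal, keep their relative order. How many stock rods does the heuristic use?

Sorted descending: 900, 900, 825, 750, 675, 625, 600, 550, 500, 475, 450, 400, 200, 175.
  900 → stock rod 1 (new)  [load 900/950]
  900 → stock rod 2 (new)  [load 900/950]
  825 → stock rod 3 (new)  [load 825/950]
  750 → stock rod 4 (new)  [load 750/950]
  675 → stock rod 5 (new)  [load 675/950]
  625 → stock rod 6 (new)  [load 625/950]
  600 → stock rod 7 (new)  [load 600/950]
  550 → stock rod 8 (new)  [load 550/950]
  500 → stock rod 9 (new)  [load 500/950]
  475 → stock rod 10 (new)  [load 475/950]
  450 → stock rod 9  [load 950/950]
  400 → stock rod 8  [load 950/950]
  200 → stock rod 4  [load 950/950]
  175 → stock rod 5  [load 850/950]
10 stock rods opened.

10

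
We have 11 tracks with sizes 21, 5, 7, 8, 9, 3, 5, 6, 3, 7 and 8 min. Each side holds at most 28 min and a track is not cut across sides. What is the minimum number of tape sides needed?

3

Total = 21 + 9 + 8 + 8 + 7 + 7 + 6 + 5 + 5 + 3 + 3 = 82 min.
Lower bound: ⌈82/28⌉ = 3 tape sides.
A packing using 3 tape sides:
  side 1: 21 + 7 = 28
  side 2: 9 + 8 + 8 + 3 = 28
  side 3: 7 + 6 + 5 + 5 + 3 = 26
This matches the lower bound, so 3 is optimal.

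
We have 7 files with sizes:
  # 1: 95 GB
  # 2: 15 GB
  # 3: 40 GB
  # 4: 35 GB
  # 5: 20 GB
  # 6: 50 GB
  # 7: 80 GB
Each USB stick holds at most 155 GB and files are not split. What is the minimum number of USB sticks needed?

3

Total = 95 + 80 + 50 + 40 + 35 + 20 + 15 = 335 GB.
Lower bound: ⌈335/155⌉ = 3 USB sticks.
A packing using 3 USB sticks:
  USB stick 1: 95 + 50 = 145
  USB stick 2: 80 + 40 + 35 = 155
  USB stick 3: 20 + 15 = 35
This matches the lower bound, so 3 is optimal.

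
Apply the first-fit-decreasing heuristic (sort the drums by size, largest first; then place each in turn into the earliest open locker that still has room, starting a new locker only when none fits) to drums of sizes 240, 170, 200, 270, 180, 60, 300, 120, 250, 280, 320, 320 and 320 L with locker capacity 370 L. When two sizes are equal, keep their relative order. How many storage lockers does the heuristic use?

Sorted descending: 320, 320, 320, 300, 280, 270, 250, 240, 200, 180, 170, 120, 60.
  320 → locker 1 (new)  [load 320/370]
  320 → locker 2 (new)  [load 320/370]
  320 → locker 3 (new)  [load 320/370]
  300 → locker 4 (new)  [load 300/370]
  280 → locker 5 (new)  [load 280/370]
  270 → locker 6 (new)  [load 270/370]
  250 → locker 7 (new)  [load 250/370]
  240 → locker 8 (new)  [load 240/370]
  200 → locker 9 (new)  [load 200/370]
  180 → locker 10 (new)  [load 180/370]
  170 → locker 9  [load 370/370]
  120 → locker 7  [load 370/370]
  60 → locker 4  [load 360/370]
10 storage lockers opened.

10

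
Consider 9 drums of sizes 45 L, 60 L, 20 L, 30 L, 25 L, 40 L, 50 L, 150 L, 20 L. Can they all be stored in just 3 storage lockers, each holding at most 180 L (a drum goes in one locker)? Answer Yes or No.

Yes

A valid assignment using 3 storage lockers:
  locker 1: 150 + 30 = 180
  locker 2: 60 + 50 + 45 + 25 = 180
  locker 3: 40 + 20 + 20 = 80
Every load is within 180 L, so 3 storage lockers suffice.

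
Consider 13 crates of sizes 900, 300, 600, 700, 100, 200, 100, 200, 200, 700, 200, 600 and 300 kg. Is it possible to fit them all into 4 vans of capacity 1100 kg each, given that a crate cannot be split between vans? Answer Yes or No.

No

Total = 5100 kg; ⌈5100/1100⌉ = 5.
At least 5 vans are required, but only 4 are allowed.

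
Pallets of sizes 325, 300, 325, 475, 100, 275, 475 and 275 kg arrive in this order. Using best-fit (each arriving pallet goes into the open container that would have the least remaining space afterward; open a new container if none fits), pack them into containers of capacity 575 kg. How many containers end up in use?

6

  325 → container 1 (new)  [load 325/575]
  300 → container 2 (new)  [load 300/575]
  325 → container 3 (new)  [load 325/575]
  475 → container 4 (new)  [load 475/575]
  100 → container 4  [load 575/575]
  275 → container 2  [load 575/575]
  475 → container 5 (new)  [load 475/575]
  275 → container 6 (new)  [load 275/575]
6 containers opened.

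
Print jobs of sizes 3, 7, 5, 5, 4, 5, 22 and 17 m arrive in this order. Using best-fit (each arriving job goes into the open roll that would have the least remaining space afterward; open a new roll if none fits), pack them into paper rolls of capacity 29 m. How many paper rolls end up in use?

  3 → roll 1 (new)  [load 3/29]
  7 → roll 1  [load 10/29]
  5 → roll 1  [load 15/29]
  5 → roll 1  [load 20/29]
  4 → roll 1  [load 24/29]
  5 → roll 1  [load 29/29]
  22 → roll 2 (new)  [load 22/29]
  17 → roll 3 (new)  [load 17/29]
3 paper rolls opened.

3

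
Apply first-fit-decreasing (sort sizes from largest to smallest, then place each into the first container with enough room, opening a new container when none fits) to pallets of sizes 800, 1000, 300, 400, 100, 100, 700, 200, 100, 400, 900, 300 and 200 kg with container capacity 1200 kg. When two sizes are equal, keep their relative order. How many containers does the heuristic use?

Sorted descending: 1000, 900, 800, 700, 400, 400, 300, 300, 200, 200, 100, 100, 100.
  1000 → container 1 (new)  [load 1000/1200]
  900 → container 2 (new)  [load 900/1200]
  800 → container 3 (new)  [load 800/1200]
  700 → container 4 (new)  [load 700/1200]
  400 → container 3  [load 1200/1200]
  400 → container 4  [load 1100/1200]
  300 → container 2  [load 1200/1200]
  300 → container 5 (new)  [load 300/1200]
  200 → container 1  [load 1200/1200]
  200 → container 5  [load 500/1200]
  100 → container 4  [load 1200/1200]
  100 → container 5  [load 600/1200]
  100 → container 5  [load 700/1200]
5 containers opened.

5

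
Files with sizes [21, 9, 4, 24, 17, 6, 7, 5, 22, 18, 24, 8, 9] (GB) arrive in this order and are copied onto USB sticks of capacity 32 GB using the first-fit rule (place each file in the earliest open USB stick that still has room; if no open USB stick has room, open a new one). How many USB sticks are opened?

  21 → USB stick 1 (new)  [load 21/32]
  9 → USB stick 1  [load 30/32]
  4 → USB stick 2 (new)  [load 4/32]
  24 → USB stick 2  [load 28/32]
  17 → USB stick 3 (new)  [load 17/32]
  6 → USB stick 3  [load 23/32]
  7 → USB stick 3  [load 30/32]
  5 → USB stick 4 (new)  [load 5/32]
  22 → USB stick 4  [load 27/32]
  18 → USB stick 5 (new)  [load 18/32]
  24 → USB stick 6 (new)  [load 24/32]
  8 → USB stick 5  [load 26/32]
  9 → USB stick 7 (new)  [load 9/32]
7 USB sticks opened.

7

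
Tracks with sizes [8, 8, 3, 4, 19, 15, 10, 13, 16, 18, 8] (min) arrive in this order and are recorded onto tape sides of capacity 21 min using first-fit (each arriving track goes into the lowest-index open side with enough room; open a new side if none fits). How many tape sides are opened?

7

  8 → side 1 (new)  [load 8/21]
  8 → side 1  [load 16/21]
  3 → side 1  [load 19/21]
  4 → side 2 (new)  [load 4/21]
  19 → side 3 (new)  [load 19/21]
  15 → side 2  [load 19/21]
  10 → side 4 (new)  [load 10/21]
  13 → side 5 (new)  [load 13/21]
  16 → side 6 (new)  [load 16/21]
  18 → side 7 (new)  [load 18/21]
  8 → side 4  [load 18/21]
7 tape sides opened.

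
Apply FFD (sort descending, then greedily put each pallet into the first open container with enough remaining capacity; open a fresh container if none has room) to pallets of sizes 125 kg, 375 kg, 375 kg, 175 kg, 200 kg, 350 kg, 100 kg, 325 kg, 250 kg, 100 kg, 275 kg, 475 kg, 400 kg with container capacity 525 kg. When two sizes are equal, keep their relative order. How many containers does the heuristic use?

7

Sorted descending: 475, 400, 375, 375, 350, 325, 275, 250, 200, 175, 125, 100, 100.
  475 → container 1 (new)  [load 475/525]
  400 → container 2 (new)  [load 400/525]
  375 → container 3 (new)  [load 375/525]
  375 → container 4 (new)  [load 375/525]
  350 → container 5 (new)  [load 350/525]
  325 → container 6 (new)  [load 325/525]
  275 → container 7 (new)  [load 275/525]
  250 → container 7  [load 525/525]
  200 → container 6  [load 525/525]
  175 → container 5  [load 525/525]
  125 → container 2  [load 525/525]
  100 → container 3  [load 475/525]
  100 → container 4  [load 475/525]
7 containers opened.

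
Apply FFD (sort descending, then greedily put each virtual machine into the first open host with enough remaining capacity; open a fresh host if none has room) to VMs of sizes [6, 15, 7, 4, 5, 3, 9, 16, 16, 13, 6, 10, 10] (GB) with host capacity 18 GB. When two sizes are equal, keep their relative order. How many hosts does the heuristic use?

Sorted descending: 16, 16, 15, 13, 10, 10, 9, 7, 6, 6, 5, 4, 3.
  16 → host 1 (new)  [load 16/18]
  16 → host 2 (new)  [load 16/18]
  15 → host 3 (new)  [load 15/18]
  13 → host 4 (new)  [load 13/18]
  10 → host 5 (new)  [load 10/18]
  10 → host 6 (new)  [load 10/18]
  9 → host 7 (new)  [load 9/18]
  7 → host 5  [load 17/18]
  6 → host 6  [load 16/18]
  6 → host 7  [load 15/18]
  5 → host 4  [load 18/18]
  4 → host 8 (new)  [load 4/18]
  3 → host 3  [load 18/18]
8 hosts opened.

8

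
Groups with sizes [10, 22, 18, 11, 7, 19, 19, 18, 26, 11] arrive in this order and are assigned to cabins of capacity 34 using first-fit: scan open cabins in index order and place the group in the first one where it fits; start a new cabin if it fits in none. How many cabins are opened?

  10 → cabin 1 (new)  [load 10/34]
  22 → cabin 1  [load 32/34]
  18 → cabin 2 (new)  [load 18/34]
  11 → cabin 2  [load 29/34]
  7 → cabin 3 (new)  [load 7/34]
  19 → cabin 3  [load 26/34]
  19 → cabin 4 (new)  [load 19/34]
  18 → cabin 5 (new)  [load 18/34]
  26 → cabin 6 (new)  [load 26/34]
  11 → cabin 4  [load 30/34]
6 cabins opened.

6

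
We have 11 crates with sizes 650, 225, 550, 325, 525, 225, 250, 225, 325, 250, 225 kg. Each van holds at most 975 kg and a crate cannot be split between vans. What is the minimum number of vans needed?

4

Total = 650 + 550 + 525 + 325 + 325 + 250 + 250 + 225 + 225 + 225 + 225 = 3775 kg.
Lower bound: ⌈3775/975⌉ = 4 vans.
A packing using 4 vans:
  van 1: 650 + 325 = 975
  van 2: 550 + 325 = 875
  van 3: 525 + 225 + 225 = 975
  van 4: 250 + 250 + 225 + 225 = 950
This matches the lower bound, so 4 is optimal.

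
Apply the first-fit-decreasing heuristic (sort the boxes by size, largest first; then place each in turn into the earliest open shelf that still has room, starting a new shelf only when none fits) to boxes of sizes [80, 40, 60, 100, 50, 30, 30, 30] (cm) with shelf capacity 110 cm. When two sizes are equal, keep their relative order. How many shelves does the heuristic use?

Sorted descending: 100, 80, 60, 50, 40, 30, 30, 30.
  100 → shelf 1 (new)  [load 100/110]
  80 → shelf 2 (new)  [load 80/110]
  60 → shelf 3 (new)  [load 60/110]
  50 → shelf 3  [load 110/110]
  40 → shelf 4 (new)  [load 40/110]
  30 → shelf 2  [load 110/110]
  30 → shelf 4  [load 70/110]
  30 → shelf 4  [load 100/110]
4 shelves opened.

4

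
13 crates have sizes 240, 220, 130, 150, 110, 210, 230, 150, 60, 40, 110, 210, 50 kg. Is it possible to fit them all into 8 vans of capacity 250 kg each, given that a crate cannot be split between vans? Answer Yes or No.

No

Total = 1910 kg; ⌈1910/250⌉ = 8.
The bound of 8 does not rule out 8, but exhaustive search shows no assignment into 8 vans of capacity 250 kg exists — the minimum is 9.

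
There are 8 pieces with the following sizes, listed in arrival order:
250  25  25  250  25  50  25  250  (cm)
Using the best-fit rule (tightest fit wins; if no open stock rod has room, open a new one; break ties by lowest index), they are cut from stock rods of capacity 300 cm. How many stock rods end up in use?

  250 → stock rod 1 (new)  [load 250/300]
  25 → stock rod 1  [load 275/300]
  25 → stock rod 1  [load 300/300]
  250 → stock rod 2 (new)  [load 250/300]
  25 → stock rod 2  [load 275/300]
  50 → stock rod 3 (new)  [load 50/300]
  25 → stock rod 2  [load 300/300]
  250 → stock rod 3  [load 300/300]
3 stock rods opened.

3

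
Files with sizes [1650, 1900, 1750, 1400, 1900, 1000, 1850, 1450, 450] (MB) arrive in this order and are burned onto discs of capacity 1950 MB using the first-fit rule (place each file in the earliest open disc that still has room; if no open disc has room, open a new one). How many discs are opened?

  1650 → disc 1 (new)  [load 1650/1950]
  1900 → disc 2 (new)  [load 1900/1950]
  1750 → disc 3 (new)  [load 1750/1950]
  1400 → disc 4 (new)  [load 1400/1950]
  1900 → disc 5 (new)  [load 1900/1950]
  1000 → disc 6 (new)  [load 1000/1950]
  1850 → disc 7 (new)  [load 1850/1950]
  1450 → disc 8 (new)  [load 1450/1950]
  450 → disc 4  [load 1850/1950]
8 discs opened.

8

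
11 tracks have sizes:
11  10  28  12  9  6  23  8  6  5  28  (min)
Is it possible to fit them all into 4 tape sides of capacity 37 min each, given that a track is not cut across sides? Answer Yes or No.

Total = 146 min; ⌈146/37⌉ = 4.
The bound of 4 does not rule out 4, but exhaustive search shows no assignment into 4 tape sides of capacity 37 min exists — the minimum is 5.

No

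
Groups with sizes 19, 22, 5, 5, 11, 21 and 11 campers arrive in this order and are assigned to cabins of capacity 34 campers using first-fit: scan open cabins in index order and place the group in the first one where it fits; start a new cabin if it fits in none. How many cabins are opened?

3

  19 → cabin 1 (new)  [load 19/34]
  22 → cabin 2 (new)  [load 22/34]
  5 → cabin 1  [load 24/34]
  5 → cabin 1  [load 29/34]
  11 → cabin 2  [load 33/34]
  21 → cabin 3 (new)  [load 21/34]
  11 → cabin 3  [load 32/34]
3 cabins opened.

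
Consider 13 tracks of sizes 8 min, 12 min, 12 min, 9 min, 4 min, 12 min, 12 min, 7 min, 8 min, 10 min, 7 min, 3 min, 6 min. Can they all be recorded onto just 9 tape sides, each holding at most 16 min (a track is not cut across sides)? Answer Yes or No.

Yes

A valid assignment using 8 tape sides:
  side 1: 12 + 4 = 16
  side 2: 12 + 3 = 15
  side 3: 12 = 12
  side 4: 12 = 12
  side 5: 10 + 6 = 16
  side 6: 9 + 7 = 16
  side 7: 8 + 8 = 16
  side 8: 7 = 7
That uses only 8 ≤ 9, so 9 tape sides are enough.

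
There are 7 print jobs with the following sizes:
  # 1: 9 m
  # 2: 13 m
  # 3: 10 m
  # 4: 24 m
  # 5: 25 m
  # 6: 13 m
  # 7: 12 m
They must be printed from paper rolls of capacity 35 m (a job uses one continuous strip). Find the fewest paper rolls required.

4

Total = 25 + 24 + 13 + 13 + 12 + 10 + 9 = 106 m.
Lower bound: ⌈106/35⌉ = 4 paper rolls.
A packing using 4 paper rolls:
  roll 1: 25 + 10 = 35
  roll 2: 24 + 9 = 33
  roll 3: 13 + 13 = 26
  roll 4: 12 = 12
This matches the lower bound, so 4 is optimal.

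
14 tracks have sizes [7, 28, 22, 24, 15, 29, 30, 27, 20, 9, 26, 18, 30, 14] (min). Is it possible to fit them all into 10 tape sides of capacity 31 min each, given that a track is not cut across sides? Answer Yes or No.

Total = 299 min; ⌈299/31⌉ = 10.
The bound of 10 does not rule out 10, but exhaustive search shows no assignment into 10 tape sides of capacity 31 min exists — the minimum is 11.

No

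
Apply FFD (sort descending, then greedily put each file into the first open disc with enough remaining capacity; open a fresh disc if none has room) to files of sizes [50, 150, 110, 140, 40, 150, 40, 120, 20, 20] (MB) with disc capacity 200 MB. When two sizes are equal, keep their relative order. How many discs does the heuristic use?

Sorted descending: 150, 150, 140, 120, 110, 50, 40, 40, 20, 20.
  150 → disc 1 (new)  [load 150/200]
  150 → disc 2 (new)  [load 150/200]
  140 → disc 3 (new)  [load 140/200]
  120 → disc 4 (new)  [load 120/200]
  110 → disc 5 (new)  [load 110/200]
  50 → disc 1  [load 200/200]
  40 → disc 2  [load 190/200]
  40 → disc 3  [load 180/200]
  20 → disc 3  [load 200/200]
  20 → disc 4  [load 140/200]
5 discs opened.

5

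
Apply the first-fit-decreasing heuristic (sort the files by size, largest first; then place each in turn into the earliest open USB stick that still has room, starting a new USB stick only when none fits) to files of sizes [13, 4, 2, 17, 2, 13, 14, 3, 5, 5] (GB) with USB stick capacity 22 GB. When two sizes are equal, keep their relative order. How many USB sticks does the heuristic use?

Sorted descending: 17, 14, 13, 13, 5, 5, 4, 3, 2, 2.
  17 → USB stick 1 (new)  [load 17/22]
  14 → USB stick 2 (new)  [load 14/22]
  13 → USB stick 3 (new)  [load 13/22]
  13 → USB stick 4 (new)  [load 13/22]
  5 → USB stick 1  [load 22/22]
  5 → USB stick 2  [load 19/22]
  4 → USB stick 3  [load 17/22]
  3 → USB stick 2  [load 22/22]
  2 → USB stick 3  [load 19/22]
  2 → USB stick 3  [load 21/22]
4 USB sticks opened.

4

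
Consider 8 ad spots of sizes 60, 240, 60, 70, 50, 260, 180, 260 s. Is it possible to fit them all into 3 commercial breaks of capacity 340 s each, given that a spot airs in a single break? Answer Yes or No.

No

Total = 1180 s; ⌈1180/340⌉ = 4.
At least 4 commercial breaks are required, but only 3 are allowed.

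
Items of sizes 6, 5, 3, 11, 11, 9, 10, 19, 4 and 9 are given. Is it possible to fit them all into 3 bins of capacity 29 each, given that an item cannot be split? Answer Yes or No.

Yes

A valid assignment using 3 bins:
  bin 1: 19 + 10 = 29
  bin 2: 11 + 11 + 4 + 3 = 29
  bin 3: 9 + 9 + 6 + 5 = 29
Every load is within 29, so 3 bins suffice.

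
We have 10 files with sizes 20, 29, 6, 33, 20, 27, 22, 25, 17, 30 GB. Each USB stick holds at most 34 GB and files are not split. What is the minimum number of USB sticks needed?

Total = 33 + 30 + 29 + 27 + 25 + 22 + 20 + 20 + 17 + 6 = 229 GB.
Lower bound: ⌈229/34⌉ = 7 USB sticks.
Also, 8 files each exceed 17 GB, and no two of those can share a USB stick, so at least 8 USB sticks are needed.
A packing using 9 USB sticks:
  USB stick 1: 33 = 33
  USB stick 2: 30 = 30
  USB stick 3: 29 = 29
  USB stick 4: 27 + 6 = 33
  USB stick 5: 25 = 25
  USB stick 6: 22 = 22
  USB stick 7: 20 = 20
  USB stick 8: 20 = 20
  USB stick 9: 17 = 17
No arrangement into 8 USB sticks stays within capacity, so 9 is optimal.

9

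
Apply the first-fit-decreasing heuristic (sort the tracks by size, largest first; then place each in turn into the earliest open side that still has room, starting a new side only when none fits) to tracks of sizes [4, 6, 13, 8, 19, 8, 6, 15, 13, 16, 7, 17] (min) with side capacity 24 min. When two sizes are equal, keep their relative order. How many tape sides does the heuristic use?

6

Sorted descending: 19, 17, 16, 15, 13, 13, 8, 8, 7, 6, 6, 4.
  19 → side 1 (new)  [load 19/24]
  17 → side 2 (new)  [load 17/24]
  16 → side 3 (new)  [load 16/24]
  15 → side 4 (new)  [load 15/24]
  13 → side 5 (new)  [load 13/24]
  13 → side 6 (new)  [load 13/24]
  8 → side 3  [load 24/24]
  8 → side 4  [load 23/24]
  7 → side 2  [load 24/24]
  6 → side 5  [load 19/24]
  6 → side 6  [load 19/24]
  4 → side 1  [load 23/24]
6 tape sides opened.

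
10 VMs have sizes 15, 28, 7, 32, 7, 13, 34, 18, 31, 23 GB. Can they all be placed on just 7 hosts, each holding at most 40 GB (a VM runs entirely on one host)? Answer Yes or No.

Yes

A valid assignment using 6 hosts:
  host 1: 34 = 34
  host 2: 32 + 7 = 39
  host 3: 31 + 7 = 38
  host 4: 28 = 28
  host 5: 23 + 15 = 38
  host 6: 18 + 13 = 31
That uses only 6 ≤ 7, so 7 hosts are enough.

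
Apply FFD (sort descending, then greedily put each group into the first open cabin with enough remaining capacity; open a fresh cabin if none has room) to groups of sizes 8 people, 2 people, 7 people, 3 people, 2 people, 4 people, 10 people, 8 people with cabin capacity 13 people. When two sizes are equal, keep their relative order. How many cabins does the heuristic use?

4

Sorted descending: 10, 8, 8, 7, 4, 3, 2, 2.
  10 → cabin 1 (new)  [load 10/13]
  8 → cabin 2 (new)  [load 8/13]
  8 → cabin 3 (new)  [load 8/13]
  7 → cabin 4 (new)  [load 7/13]
  4 → cabin 2  [load 12/13]
  3 → cabin 1  [load 13/13]
  2 → cabin 3  [load 10/13]
  2 → cabin 3  [load 12/13]
4 cabins opened.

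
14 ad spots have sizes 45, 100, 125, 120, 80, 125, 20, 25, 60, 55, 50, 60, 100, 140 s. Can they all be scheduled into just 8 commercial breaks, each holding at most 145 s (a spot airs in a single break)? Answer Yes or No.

Total = 1105 s; ⌈1105/145⌉ = 8.
The bound of 8 does not rule out 8, but exhaustive search shows no assignment into 8 commercial breaks of capacity 145 s exists — the minimum is 9.

No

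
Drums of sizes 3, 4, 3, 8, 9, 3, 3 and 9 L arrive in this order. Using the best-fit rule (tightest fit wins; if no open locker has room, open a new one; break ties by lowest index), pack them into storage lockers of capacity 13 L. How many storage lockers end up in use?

  3 → locker 1 (new)  [load 3/13]
  4 → locker 1  [load 7/13]
  3 → locker 1  [load 10/13]
  8 → locker 2 (new)  [load 8/13]
  9 → locker 3 (new)  [load 9/13]
  3 → locker 1  [load 13/13]
  3 → locker 3  [load 12/13]
  9 → locker 4 (new)  [load 9/13]
4 storage lockers opened.

4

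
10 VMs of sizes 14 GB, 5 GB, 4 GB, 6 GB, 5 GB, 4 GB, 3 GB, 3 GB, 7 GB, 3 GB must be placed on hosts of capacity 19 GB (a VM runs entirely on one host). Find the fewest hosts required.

Total = 14 + 7 + 6 + 5 + 5 + 4 + 4 + 3 + 3 + 3 = 54 GB.
Lower bound: ⌈54/19⌉ = 3 hosts.
A packing using 3 hosts:
  host 1: 14 + 5 = 19
  host 2: 7 + 6 + 5 = 18
  host 3: 4 + 4 + 3 + 3 + 3 = 17
This matches the lower bound, so 3 is optimal.

3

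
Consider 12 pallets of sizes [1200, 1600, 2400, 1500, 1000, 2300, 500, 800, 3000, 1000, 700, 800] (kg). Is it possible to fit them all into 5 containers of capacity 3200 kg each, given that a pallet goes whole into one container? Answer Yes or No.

Total = 16800 kg; ⌈16800/3200⌉ = 6.
At least 6 containers are required, but only 5 are allowed.

No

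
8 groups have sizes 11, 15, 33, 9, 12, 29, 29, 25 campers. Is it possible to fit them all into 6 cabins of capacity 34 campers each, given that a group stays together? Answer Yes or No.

Yes

A valid assignment using 6 cabins:
  cabin 1: 33 = 33
  cabin 2: 29 = 29
  cabin 3: 29 = 29
  cabin 4: 25 + 9 = 34
  cabin 5: 15 + 12 = 27
  cabin 6: 11 = 11
Every load is within 34 campers, so 6 cabins suffice.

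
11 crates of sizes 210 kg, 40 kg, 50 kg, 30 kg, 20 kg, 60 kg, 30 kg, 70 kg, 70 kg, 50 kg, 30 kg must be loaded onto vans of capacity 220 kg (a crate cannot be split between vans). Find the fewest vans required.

4

Total = 210 + 70 + 70 + 60 + 50 + 50 + 40 + 30 + 30 + 30 + 20 = 660 kg.
Lower bound: ⌈660/220⌉ = 3 vans.
A packing using 4 vans:
  van 1: 210 = 210
  van 2: 70 + 70 + 60 + 20 = 220
  van 3: 50 + 50 + 40 + 30 + 30 = 200
  van 4: 30 = 30
No arrangement into 3 vans stays within capacity, so 4 is optimal.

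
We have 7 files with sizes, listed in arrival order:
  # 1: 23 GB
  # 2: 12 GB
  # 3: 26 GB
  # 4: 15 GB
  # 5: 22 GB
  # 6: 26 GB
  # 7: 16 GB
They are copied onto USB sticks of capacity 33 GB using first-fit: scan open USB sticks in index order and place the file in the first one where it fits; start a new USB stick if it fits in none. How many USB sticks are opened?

6

  23 → USB stick 1 (new)  [load 23/33]
  12 → USB stick 2 (new)  [load 12/33]
  26 → USB stick 3 (new)  [load 26/33]
  15 → USB stick 2  [load 27/33]
  22 → USB stick 4 (new)  [load 22/33]
  26 → USB stick 5 (new)  [load 26/33]
  16 → USB stick 6 (new)  [load 16/33]
6 USB sticks opened.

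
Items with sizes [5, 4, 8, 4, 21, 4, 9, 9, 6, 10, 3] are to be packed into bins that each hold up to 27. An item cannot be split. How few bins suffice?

Total = 21 + 10 + 9 + 9 + 8 + 6 + 5 + 4 + 4 + 4 + 3 = 83.
Lower bound: ⌈83/27⌉ = 4 bins.
A packing using 4 bins:
  bin 1: 21 + 6 = 27
  bin 2: 10 + 9 + 8 = 27
  bin 3: 9 + 5 + 4 + 4 + 4 = 26
  bin 4: 3 = 3
This matches the lower bound, so 4 is optimal.

4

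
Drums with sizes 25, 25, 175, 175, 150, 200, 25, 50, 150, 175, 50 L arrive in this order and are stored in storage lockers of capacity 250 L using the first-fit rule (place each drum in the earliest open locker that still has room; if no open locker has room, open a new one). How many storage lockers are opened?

6

  25 → locker 1 (new)  [load 25/250]
  25 → locker 1  [load 50/250]
  175 → locker 1  [load 225/250]
  175 → locker 2 (new)  [load 175/250]
  150 → locker 3 (new)  [load 150/250]
  200 → locker 4 (new)  [load 200/250]
  25 → locker 1  [load 250/250]
  50 → locker 2  [load 225/250]
  150 → locker 5 (new)  [load 150/250]
  175 → locker 6 (new)  [load 175/250]
  50 → locker 3  [load 200/250]
6 storage lockers opened.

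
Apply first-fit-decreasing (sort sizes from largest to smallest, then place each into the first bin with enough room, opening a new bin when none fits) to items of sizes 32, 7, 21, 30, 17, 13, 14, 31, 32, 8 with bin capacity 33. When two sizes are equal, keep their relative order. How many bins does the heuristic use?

7

Sorted descending: 32, 32, 31, 30, 21, 17, 14, 13, 8, 7.
  32 → bin 1 (new)  [load 32/33]
  32 → bin 2 (new)  [load 32/33]
  31 → bin 3 (new)  [load 31/33]
  30 → bin 4 (new)  [load 30/33]
  21 → bin 5 (new)  [load 21/33]
  17 → bin 6 (new)  [load 17/33]
  14 → bin 6  [load 31/33]
  13 → bin 7 (new)  [load 13/33]
  8 → bin 5  [load 29/33]
  7 → bin 7  [load 20/33]
7 bins opened.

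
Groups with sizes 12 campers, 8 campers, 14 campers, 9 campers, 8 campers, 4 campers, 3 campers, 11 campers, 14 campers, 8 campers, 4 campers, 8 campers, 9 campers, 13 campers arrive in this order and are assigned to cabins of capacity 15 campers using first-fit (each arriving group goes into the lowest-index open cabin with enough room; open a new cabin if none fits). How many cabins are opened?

  12 → cabin 1 (new)  [load 12/15]
  8 → cabin 2 (new)  [load 8/15]
  14 → cabin 3 (new)  [load 14/15]
  9 → cabin 4 (new)  [load 9/15]
  8 → cabin 5 (new)  [load 8/15]
  4 → cabin 2  [load 12/15]
  3 → cabin 1  [load 15/15]
  11 → cabin 6 (new)  [load 11/15]
  14 → cabin 7 (new)  [load 14/15]
  8 → cabin 8 (new)  [load 8/15]
  4 → cabin 4  [load 13/15]
  8 → cabin 9 (new)  [load 8/15]
  9 → cabin 10 (new)  [load 9/15]
  13 → cabin 11 (new)  [load 13/15]
11 cabins opened.

11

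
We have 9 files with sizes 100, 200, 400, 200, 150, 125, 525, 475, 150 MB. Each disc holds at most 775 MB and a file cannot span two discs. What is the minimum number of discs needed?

Total = 525 + 475 + 400 + 200 + 200 + 150 + 150 + 125 + 100 = 2325 MB.
Lower bound: ⌈2325/775⌉ = 3 discs.
A packing using 4 discs:
  disc 1: 525 + 200 = 725
  disc 2: 475 + 200 + 100 = 775
  disc 3: 400 + 150 + 150 = 700
  disc 4: 125 = 125
No arrangement into 3 discs stays within capacity, so 4 is optimal.

4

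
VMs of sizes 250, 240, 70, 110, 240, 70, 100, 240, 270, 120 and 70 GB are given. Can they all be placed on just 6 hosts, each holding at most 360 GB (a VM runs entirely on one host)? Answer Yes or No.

A valid assignment using 6 hosts:
  host 1: 270 + 70 = 340
  host 2: 250 + 110 = 360
  host 3: 240 + 120 = 360
  host 4: 240 + 100 = 340
  host 5: 240 + 70 = 310
  host 6: 70 = 70
Every load is within 360 GB, so 6 hosts suffice.

Yes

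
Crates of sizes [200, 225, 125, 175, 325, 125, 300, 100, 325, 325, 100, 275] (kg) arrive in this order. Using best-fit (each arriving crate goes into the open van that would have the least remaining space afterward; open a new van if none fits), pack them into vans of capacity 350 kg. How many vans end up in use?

  200 → van 1 (new)  [load 200/350]
  225 → van 2 (new)  [load 225/350]
  125 → van 2  [load 350/350]
  175 → van 3 (new)  [load 175/350]
  325 → van 4 (new)  [load 325/350]
  125 → van 1  [load 325/350]
  300 → van 5 (new)  [load 300/350]
  100 → van 3  [load 275/350]
  325 → van 6 (new)  [load 325/350]
  325 → van 7 (new)  [load 325/350]
  100 → van 8 (new)  [load 100/350]
  275 → van 9 (new)  [load 275/350]
9 vans opened.

9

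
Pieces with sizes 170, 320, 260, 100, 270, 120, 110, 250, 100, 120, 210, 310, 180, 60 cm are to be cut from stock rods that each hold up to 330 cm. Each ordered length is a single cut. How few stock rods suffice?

9

Total = 320 + 310 + 270 + 260 + 250 + 210 + 180 + 170 + 120 + 120 + 110 + 100 + 100 + 60 = 2580 cm.
Lower bound: ⌈2580/330⌉ = 8 stock rods.
A packing using 9 stock rods:
  stock rod 1: 320 = 320
  stock rod 2: 310 = 310
  stock rod 3: 270 + 60 = 330
  stock rod 4: 260 = 260
  stock rod 5: 250 = 250
  stock rod 6: 210 + 120 = 330
  stock rod 7: 180 + 120 = 300
  stock rod 8: 170 + 110 = 280
  stock rod 9: 100 + 100 = 200
No arrangement into 8 stock rods stays within capacity, so 9 is optimal.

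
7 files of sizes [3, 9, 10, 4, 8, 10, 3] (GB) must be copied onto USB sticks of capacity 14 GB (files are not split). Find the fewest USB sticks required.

4

Total = 10 + 10 + 9 + 8 + 4 + 3 + 3 = 47 GB.
Lower bound: ⌈47/14⌉ = 4 USB sticks.
A packing using 4 USB sticks:
  USB stick 1: 10 + 4 = 14
  USB stick 2: 10 + 3 = 13
  USB stick 3: 9 + 3 = 12
  USB stick 4: 8 = 8
This matches the lower bound, so 4 is optimal.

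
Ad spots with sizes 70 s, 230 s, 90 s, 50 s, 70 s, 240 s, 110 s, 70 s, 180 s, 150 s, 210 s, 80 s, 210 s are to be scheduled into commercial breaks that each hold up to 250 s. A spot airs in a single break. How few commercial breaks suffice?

Total = 240 + 230 + 210 + 210 + 180 + 150 + 110 + 90 + 80 + 70 + 70 + 70 + 50 = 1760 s.
Lower bound: ⌈1760/250⌉ = 8 commercial breaks.
A packing using 8 commercial breaks:
  break 1: 240 = 240
  break 2: 230 = 230
  break 3: 210 = 210
  break 4: 210 = 210
  break 5: 180 + 70 = 250
  break 6: 150 + 90 = 240
  break 7: 110 + 80 + 50 = 240
  break 8: 70 + 70 = 140
This matches the lower bound, so 8 is optimal.

8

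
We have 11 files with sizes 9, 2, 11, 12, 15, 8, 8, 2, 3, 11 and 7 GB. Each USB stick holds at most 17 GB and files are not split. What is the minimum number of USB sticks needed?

6

Total = 15 + 12 + 11 + 11 + 9 + 8 + 8 + 7 + 3 + 2 + 2 = 88 GB.
Lower bound: ⌈88/17⌉ = 6 USB sticks.
A packing using 6 USB sticks:
  USB stick 1: 15 + 2 = 17
  USB stick 2: 12 + 3 + 2 = 17
  USB stick 3: 11 = 11
  USB stick 4: 11 = 11
  USB stick 5: 9 + 8 = 17
  USB stick 6: 8 + 7 = 15
This matches the lower bound, so 6 is optimal.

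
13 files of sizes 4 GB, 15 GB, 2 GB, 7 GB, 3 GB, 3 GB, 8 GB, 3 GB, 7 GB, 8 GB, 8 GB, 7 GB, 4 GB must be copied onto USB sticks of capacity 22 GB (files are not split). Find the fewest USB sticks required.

4

Total = 15 + 8 + 8 + 8 + 7 + 7 + 7 + 4 + 4 + 3 + 3 + 3 + 2 = 79 GB.
Lower bound: ⌈79/22⌉ = 4 USB sticks.
A packing using 4 USB sticks:
  USB stick 1: 15 + 7 = 22
  USB stick 2: 8 + 8 + 4 + 2 = 22
  USB stick 3: 8 + 7 + 7 = 22
  USB stick 4: 4 + 3 + 3 + 3 = 13
This matches the lower bound, so 4 is optimal.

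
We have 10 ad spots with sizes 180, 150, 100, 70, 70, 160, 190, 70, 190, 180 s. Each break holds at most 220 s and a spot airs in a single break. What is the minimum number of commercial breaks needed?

Total = 190 + 190 + 180 + 180 + 160 + 150 + 100 + 70 + 70 + 70 = 1360 s.
Lower bound: ⌈1360/220⌉ = 7 commercial breaks.
A packing using 8 commercial breaks:
  break 1: 190 = 190
  break 2: 190 = 190
  break 3: 180 = 180
  break 4: 180 = 180
  break 5: 160 = 160
  break 6: 150 + 70 = 220
  break 7: 100 + 70 = 170
  break 8: 70 = 70
No arrangement into 7 commercial breaks stays within capacity, so 8 is optimal.

8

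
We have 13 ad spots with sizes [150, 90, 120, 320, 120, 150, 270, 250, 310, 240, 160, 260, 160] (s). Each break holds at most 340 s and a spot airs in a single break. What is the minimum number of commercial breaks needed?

9

Total = 320 + 310 + 270 + 260 + 250 + 240 + 160 + 160 + 150 + 150 + 120 + 120 + 90 = 2600 s.
Lower bound: ⌈2600/340⌉ = 8 commercial breaks.
A packing using 9 commercial breaks:
  break 1: 320 = 320
  break 2: 310 = 310
  break 3: 270 = 270
  break 4: 260 = 260
  break 5: 250 + 90 = 340
  break 6: 240 = 240
  break 7: 160 + 160 = 320
  break 8: 150 + 150 = 300
  break 9: 120 + 120 = 240
No arrangement into 8 commercial breaks stays within capacity, so 9 is optimal.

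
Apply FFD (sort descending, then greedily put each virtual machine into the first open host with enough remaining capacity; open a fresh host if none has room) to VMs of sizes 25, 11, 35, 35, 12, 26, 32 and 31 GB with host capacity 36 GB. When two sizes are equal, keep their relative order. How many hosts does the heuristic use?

Sorted descending: 35, 35, 32, 31, 26, 25, 12, 11.
  35 → host 1 (new)  [load 35/36]
  35 → host 2 (new)  [load 35/36]
  32 → host 3 (new)  [load 32/36]
  31 → host 4 (new)  [load 31/36]
  26 → host 5 (new)  [load 26/36]
  25 → host 6 (new)  [load 25/36]
  12 → host 7 (new)  [load 12/36]
  11 → host 6  [load 36/36]
7 hosts opened.

7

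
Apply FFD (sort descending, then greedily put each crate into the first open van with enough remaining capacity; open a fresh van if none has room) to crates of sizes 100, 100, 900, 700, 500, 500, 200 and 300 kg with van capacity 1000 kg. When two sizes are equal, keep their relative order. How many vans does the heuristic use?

4

Sorted descending: 900, 700, 500, 500, 300, 200, 100, 100.
  900 → van 1 (new)  [load 900/1000]
  700 → van 2 (new)  [load 700/1000]
  500 → van 3 (new)  [load 500/1000]
  500 → van 3  [load 1000/1000]
  300 → van 2  [load 1000/1000]
  200 → van 4 (new)  [load 200/1000]
  100 → van 1  [load 1000/1000]
  100 → van 4  [load 300/1000]
4 vans opened.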